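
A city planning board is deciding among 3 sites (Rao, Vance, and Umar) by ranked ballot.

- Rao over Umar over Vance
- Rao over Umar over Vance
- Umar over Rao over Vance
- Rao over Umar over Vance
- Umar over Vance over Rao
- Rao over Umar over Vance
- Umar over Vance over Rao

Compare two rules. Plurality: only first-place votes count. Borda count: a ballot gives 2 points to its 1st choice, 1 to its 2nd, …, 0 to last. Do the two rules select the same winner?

No

Plurality first-place counts: Rao 4, Vance 0, Umar 3 → Rao.
Borda totals: Rao 9, Vance 2, Umar 10 → Umar.
The two rules disagree: plurality picks Rao, Borda picks Umar.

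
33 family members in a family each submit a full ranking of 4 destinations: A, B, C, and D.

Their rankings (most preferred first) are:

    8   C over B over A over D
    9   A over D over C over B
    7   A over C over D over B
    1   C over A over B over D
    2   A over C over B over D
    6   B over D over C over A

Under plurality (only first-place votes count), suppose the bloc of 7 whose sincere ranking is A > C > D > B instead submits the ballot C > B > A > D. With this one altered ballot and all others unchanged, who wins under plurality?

First-place totals with the altered ballot: A 11, B 6, C 16, D 0.
The switch changes the winner from A to C.

C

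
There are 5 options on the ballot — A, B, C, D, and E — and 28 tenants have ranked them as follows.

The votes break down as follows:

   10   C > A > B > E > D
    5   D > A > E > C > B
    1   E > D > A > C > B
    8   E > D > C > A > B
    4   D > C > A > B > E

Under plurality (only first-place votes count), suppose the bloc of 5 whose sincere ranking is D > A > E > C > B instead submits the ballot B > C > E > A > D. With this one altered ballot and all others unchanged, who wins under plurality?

First-place totals with the altered ballot: A 0, B 5, C 10, D 4, E 9.
The winner is unchanged: still C.

C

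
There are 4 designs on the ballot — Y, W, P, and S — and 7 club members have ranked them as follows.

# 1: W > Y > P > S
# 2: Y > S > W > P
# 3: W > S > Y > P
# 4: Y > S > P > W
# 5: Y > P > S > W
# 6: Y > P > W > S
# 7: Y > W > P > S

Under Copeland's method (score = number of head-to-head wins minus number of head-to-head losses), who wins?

Y

Pairwise results:
  Y vs W: Y wins 5–2.
  Y vs P: Y wins 7–0.
  Y vs S: Y wins 6–1.
  W vs P: W wins 4–3.
  W vs S: W wins 4–3.
  P vs S: P wins 4–3.
Copeland scores (wins − losses):
  Y: 3 − 0 = 3
  W: 2 − 1 = 1
  P: 1 − 2 = -1
  S: 0 − 3 = -3
Y has the best Copeland score.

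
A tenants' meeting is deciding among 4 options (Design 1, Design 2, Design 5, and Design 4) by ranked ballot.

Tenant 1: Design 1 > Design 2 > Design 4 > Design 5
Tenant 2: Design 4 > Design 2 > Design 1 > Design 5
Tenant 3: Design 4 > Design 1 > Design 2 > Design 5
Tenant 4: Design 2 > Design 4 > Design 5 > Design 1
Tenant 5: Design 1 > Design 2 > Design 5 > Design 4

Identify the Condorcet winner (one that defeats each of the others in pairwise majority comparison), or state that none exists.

Head-to-head results (5 voters total):
Design 1 vs Design 2: Design 1 wins 3–2.
Design 1 vs Design 5: Design 1 wins 4–1.
Design 1 vs Design 4: Design 4 wins 3–2.
Design 2 vs Design 5: Design 2 wins 5–0.
Design 2 vs Design 4: Design 2 wins 3–2.
Design 5 vs Design 4: Design 4 wins 4–1.
No candidate beats all others: Design 1 beats Design 2 beats Design 4 beats Design 1, a majority cycle.

No Condorcet winner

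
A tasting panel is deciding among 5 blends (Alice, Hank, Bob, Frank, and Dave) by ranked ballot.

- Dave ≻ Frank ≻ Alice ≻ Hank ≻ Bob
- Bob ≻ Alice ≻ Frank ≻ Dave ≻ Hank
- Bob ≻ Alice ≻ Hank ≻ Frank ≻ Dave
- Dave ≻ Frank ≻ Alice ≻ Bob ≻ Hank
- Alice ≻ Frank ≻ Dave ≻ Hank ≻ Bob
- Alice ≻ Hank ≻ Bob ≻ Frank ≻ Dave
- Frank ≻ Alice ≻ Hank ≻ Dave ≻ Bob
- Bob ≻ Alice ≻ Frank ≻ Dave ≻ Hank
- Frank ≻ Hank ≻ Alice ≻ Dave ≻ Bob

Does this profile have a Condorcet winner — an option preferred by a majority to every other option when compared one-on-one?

Head-to-head results (9 voters total):
Alice vs Hank: Alice wins 8–1.
Alice vs Bob: Alice wins 6–3.
Alice vs Frank: Alice wins 5–4.
Alice vs Dave: Alice wins 7–2.
Hank vs Bob: Hank wins 5–4.
Hank vs Frank: Frank wins 7–2.
Hank vs Dave: Dave wins 5–4.
Bob vs Frank: Frank wins 5–4.
Bob vs Dave: Dave wins 5–4.
Frank vs Dave: Frank wins 7–2.
Alice beats each rival — Hank (8–1), Bob (6–3), Frank (5–4), Dave (7–2) — so Alice is the Condorcet winner.

Yes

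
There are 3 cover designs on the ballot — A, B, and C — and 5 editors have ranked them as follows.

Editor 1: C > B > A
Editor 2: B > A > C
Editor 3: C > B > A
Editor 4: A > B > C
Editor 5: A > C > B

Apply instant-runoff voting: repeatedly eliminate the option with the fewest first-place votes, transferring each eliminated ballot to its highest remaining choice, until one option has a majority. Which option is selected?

Round 1: A 2, C 2, B 1. B has the fewest and is eliminated.
Round 2: A 3, C 2. A has a majority.

A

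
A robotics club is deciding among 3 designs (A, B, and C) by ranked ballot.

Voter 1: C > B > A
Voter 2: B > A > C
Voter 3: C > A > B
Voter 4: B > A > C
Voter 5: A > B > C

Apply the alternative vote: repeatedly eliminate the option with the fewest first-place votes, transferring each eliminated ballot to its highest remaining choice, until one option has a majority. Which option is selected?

Round 1: B 2, C 2, A 1. A has the fewest and is eliminated.
Round 2: B 3, C 2. B has a majority.

B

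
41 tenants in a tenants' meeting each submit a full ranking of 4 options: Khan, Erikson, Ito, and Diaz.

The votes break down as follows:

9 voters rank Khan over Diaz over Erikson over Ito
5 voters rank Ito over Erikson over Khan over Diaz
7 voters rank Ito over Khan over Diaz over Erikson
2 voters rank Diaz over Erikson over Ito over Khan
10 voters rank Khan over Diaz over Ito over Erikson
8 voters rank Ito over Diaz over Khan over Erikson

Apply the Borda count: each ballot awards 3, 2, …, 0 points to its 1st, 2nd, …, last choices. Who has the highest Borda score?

Khan

Borda scores:
  Khan: 9·3 + 5·1 + 7·2 + 2·0 + 10·3 + 8·1 = 84
  Erikson: 9·1 + 5·2 + 7·0 + 2·2 + 10·0 + 8·0 = 23
  Ito: 9·0 + 5·3 + 7·3 + 2·1 + 10·1 + 8·3 = 72
  Diaz: 9·2 + 5·0 + 7·1 + 2·3 + 10·2 + 8·2 = 67
Khan has the highest total.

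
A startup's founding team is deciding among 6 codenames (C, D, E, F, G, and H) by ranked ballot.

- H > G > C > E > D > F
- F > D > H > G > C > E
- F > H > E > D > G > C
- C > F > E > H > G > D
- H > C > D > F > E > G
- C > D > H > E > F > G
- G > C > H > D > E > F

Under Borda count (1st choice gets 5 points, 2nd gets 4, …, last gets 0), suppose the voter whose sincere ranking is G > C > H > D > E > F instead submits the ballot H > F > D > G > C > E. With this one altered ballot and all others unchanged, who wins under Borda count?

Borda totals with the altered ballot: C 19, D 17, E 11, F 21, G 10, H 27.
The winner is unchanged: still H.

H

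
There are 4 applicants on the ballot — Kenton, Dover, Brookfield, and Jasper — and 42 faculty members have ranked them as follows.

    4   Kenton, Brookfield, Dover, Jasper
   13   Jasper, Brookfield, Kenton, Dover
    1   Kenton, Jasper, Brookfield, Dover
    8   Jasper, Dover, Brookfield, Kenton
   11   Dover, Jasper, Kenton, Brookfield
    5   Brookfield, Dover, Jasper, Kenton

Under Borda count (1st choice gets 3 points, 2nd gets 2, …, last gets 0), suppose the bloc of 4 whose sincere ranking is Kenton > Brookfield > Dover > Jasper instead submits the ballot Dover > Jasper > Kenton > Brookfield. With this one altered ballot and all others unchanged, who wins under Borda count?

Jasper

Borda totals with the altered ballot: Kenton 31, Dover 71, Brookfield 50, Jasper 100.
The winner is unchanged: still Jasper.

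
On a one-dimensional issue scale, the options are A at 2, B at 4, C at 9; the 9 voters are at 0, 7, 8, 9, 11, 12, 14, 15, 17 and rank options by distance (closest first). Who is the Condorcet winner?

With single-peaked preferences on a line, the Condorcet winner is the candidate closest to the median voter.
The median voter (position 11) is closest to C at 9.
Check: C vs A — voters closer to C: 8 of 9.

C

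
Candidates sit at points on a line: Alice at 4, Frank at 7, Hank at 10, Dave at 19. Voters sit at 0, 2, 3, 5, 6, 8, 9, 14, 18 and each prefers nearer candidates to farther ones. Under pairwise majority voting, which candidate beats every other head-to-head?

Frank

With single-peaked preferences on a line, the Condorcet winner is the candidate closest to the median voter.
The median voter (position 6) is closest to Frank at 7.
Check: Frank vs Hank — voters closer to Frank: 6 of 9.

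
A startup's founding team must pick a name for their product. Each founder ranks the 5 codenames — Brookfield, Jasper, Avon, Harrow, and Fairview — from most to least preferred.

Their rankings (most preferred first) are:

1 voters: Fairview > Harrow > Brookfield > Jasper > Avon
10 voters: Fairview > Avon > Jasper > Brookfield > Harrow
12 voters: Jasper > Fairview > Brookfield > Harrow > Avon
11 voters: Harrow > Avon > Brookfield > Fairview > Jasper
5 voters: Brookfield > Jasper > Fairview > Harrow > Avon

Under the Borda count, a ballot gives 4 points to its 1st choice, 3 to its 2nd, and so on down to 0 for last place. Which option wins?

Fairview

Borda scores:
  Brookfield: 2 + 10·1 + 12·2 + 11·2 + 5·4 = 78
  Jasper: 1 + 10·2 + 12·4 + 11·0 + 5·3 = 84
  Avon: 0 + 10·3 + 12·0 + 11·3 + 5·0 = 63
  Harrow: 3 + 10·0 + 12·1 + 11·4 + 5·1 = 64
  Fairview: 4 + 10·4 + 12·3 + 11·1 + 5·2 = 101
Fairview has the highest total.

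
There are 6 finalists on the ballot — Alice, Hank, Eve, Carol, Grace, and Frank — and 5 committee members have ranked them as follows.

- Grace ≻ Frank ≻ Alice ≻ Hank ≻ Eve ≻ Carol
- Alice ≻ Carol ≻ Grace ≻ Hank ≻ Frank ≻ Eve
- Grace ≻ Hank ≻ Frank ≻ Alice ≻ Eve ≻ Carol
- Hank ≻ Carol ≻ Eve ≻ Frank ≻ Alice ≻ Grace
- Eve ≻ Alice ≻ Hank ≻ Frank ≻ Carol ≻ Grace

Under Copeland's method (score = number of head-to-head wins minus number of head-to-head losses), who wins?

Alice

Pairwise results:
  Alice vs Hank: Alice wins 3–2.
  Alice vs Eve: Alice wins 3–2.
  Alice vs Carol: Alice wins 4–1.
  Alice vs Grace: Alice wins 3–2.
  Alice vs Frank: Frank wins 3–2.
  Hank vs Eve: Hank wins 4–1.
  Hank vs Carol: Hank wins 4–1.
  Hank vs Grace: Grace wins 3–2.
  Hank vs Frank: Hank wins 4–1.
  Eve vs Carol: Eve wins 3–2.
  Eve vs Grace: Grace wins 3–2.
  Eve vs Frank: Frank wins 3–2.
  Carol vs Grace: Carol wins 3–2.
  Carol vs Frank: Frank wins 3–2.
  Grace vs Frank: Grace wins 3–2.
Copeland scores (wins − losses):
  Alice: 4 − 1 = 3
  Hank: 3 − 2 = 1
  Eve: 1 − 4 = -3
  Carol: 1 − 4 = -3
  Grace: 3 − 2 = 1
  Frank: 3 − 2 = 1
Alice has the best Copeland score.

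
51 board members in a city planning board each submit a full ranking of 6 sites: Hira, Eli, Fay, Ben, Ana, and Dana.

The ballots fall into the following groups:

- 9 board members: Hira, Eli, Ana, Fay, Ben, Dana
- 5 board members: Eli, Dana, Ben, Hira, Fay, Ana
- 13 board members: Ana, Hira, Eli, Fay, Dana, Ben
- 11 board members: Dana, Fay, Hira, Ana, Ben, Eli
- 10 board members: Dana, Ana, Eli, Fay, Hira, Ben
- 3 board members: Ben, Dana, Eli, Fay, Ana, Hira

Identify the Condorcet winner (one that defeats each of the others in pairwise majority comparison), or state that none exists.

None — there is no Condorcet winner

Head-to-head results (51 voters total):
Hira vs Eli: Hira wins 33–18.
Hira vs Fay: Hira wins 27–24.
Hira vs Ben: Hira wins 43–8.
Hira vs Ana: Ana wins 26–25.
Hira vs Dana: Dana wins 29–22.
Eli vs Fay: Eli wins 40–11.
Eli vs Ben: Eli wins 37–14.
Eli vs Ana: Ana wins 34–17.
Eli vs Dana: Eli wins 27–24.
Fay vs Ben: Fay wins 43–8.
Fay vs Ana: Ana wins 32–19.
Fay vs Dana: Dana wins 29–22.
Ben vs Ana: Ana wins 43–8.
Ben vs Dana: Dana wins 39–12.
Ana vs Dana: Dana wins 29–22.
No candidate beats all others: Hira beats Eli beats Dana beats Hira, a majority cycle.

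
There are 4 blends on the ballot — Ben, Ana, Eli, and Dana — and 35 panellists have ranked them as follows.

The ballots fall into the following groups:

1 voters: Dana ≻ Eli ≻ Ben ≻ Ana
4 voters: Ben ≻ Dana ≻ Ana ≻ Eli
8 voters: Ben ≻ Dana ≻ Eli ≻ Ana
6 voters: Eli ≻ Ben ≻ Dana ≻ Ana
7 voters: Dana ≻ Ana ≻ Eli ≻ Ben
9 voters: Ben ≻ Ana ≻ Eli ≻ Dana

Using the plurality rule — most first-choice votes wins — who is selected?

First-place vote totals:
  Ben: 21
  Ana: 0
  Eli: 6
  Dana: 8
Ben has the most first-place votes.

Ben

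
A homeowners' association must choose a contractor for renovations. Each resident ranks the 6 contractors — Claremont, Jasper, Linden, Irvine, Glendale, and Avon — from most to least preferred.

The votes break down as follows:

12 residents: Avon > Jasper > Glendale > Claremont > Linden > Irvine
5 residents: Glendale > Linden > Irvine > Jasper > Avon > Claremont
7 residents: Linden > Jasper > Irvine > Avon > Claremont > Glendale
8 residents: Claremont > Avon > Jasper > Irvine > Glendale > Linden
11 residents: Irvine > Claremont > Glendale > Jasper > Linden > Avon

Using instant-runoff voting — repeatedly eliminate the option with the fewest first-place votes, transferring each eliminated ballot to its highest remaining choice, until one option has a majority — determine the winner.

Linden

Round 1: Avon 12, Irvine 11, Claremont 8, Linden 7, Glendale 5, Jasper 0. Jasper has the fewest and is eliminated.
Round 2: Avon 12, Irvine 11, Claremont 8, Linden 7, Glendale 5. Glendale has the fewest and is eliminated.
Round 3: Linden 12, Avon 12, Irvine 11, Claremont 8. Claremont has the fewest and is eliminated.
Round 4: Avon 20, Linden 12, Irvine 11. Irvine has the fewest and is eliminated.
Round 5: Linden 23, Avon 20. Linden has a majority.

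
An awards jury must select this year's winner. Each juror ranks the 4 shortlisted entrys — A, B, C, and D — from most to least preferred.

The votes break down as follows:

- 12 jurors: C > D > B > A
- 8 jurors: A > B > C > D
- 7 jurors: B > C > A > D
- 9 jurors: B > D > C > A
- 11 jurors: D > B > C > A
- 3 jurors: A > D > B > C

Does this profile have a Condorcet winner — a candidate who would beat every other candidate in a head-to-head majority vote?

No

Head-to-head results (50 voters total):
A vs B: B wins 39–11.
A vs C: C wins 39–11.
A vs D: D wins 32–18.
B vs C: B wins 38–12.
B vs D: D wins 26–24.
C vs D: C wins 27–23.
No candidate beats all others: B beats C beats D beats B, a majority cycle.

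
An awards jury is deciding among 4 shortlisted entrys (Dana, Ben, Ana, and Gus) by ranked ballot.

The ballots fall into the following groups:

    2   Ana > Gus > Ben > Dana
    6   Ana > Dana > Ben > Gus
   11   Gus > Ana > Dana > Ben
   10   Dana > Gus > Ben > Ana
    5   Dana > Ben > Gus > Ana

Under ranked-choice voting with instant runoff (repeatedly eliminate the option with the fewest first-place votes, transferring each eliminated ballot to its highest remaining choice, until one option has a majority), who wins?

Round 1: Dana 15, Gus 11, Ana 8, Ben 0. Ben has the fewest and is eliminated.
Round 2: Dana 15, Gus 11, Ana 8. Ana has the fewest and is eliminated.
Round 3: Dana 21, Gus 13. Dana has a majority.

Dana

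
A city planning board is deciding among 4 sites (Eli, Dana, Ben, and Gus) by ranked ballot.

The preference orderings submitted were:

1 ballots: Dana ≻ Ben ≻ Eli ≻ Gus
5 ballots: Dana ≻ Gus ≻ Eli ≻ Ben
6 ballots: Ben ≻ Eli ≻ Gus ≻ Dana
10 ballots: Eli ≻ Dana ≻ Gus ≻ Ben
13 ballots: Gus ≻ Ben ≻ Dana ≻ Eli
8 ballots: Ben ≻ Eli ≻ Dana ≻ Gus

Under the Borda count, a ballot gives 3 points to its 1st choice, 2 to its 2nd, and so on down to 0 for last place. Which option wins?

Borda scores:
  Eli: 1 + 5·1 + 6·2 + 10·3 + 13·0 + 8·2 = 64
  Dana: 3 + 5·3 + 6·0 + 10·2 + 13·1 + 8·1 = 59
  Ben: 2 + 5·0 + 6·3 + 10·0 + 13·2 + 8·3 = 70
  Gus: 0 + 5·2 + 6·1 + 10·1 + 13·3 + 8·0 = 65
Ben has the highest total.

Ben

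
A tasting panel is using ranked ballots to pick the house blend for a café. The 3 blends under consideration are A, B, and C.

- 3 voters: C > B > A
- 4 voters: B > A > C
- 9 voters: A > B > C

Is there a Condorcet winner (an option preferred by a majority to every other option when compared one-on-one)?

Head-to-head results (16 voters total):
A vs B: A wins 9–7.
A vs C: A wins 13–3.
B vs C: B wins 13–3.
A beats each rival — B (9–7), C (13–3) — so A is the Condorcet winner.

Yes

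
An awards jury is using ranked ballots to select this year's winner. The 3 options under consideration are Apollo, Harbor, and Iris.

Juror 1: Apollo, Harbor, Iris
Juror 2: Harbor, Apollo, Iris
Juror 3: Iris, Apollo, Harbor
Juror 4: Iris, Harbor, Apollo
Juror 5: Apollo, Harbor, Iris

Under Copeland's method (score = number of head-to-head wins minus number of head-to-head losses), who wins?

Pairwise results:
  Apollo vs Harbor: Apollo wins 3–2.
  Apollo vs Iris: Apollo wins 3–2.
  Harbor vs Iris: Harbor wins 3–2.
Copeland scores (wins − losses):
  Apollo: 2 − 0 = 2
  Harbor: 1 − 1 = 0
  Iris: 0 − 2 = -2
Apollo has the best Copeland score.

Apollo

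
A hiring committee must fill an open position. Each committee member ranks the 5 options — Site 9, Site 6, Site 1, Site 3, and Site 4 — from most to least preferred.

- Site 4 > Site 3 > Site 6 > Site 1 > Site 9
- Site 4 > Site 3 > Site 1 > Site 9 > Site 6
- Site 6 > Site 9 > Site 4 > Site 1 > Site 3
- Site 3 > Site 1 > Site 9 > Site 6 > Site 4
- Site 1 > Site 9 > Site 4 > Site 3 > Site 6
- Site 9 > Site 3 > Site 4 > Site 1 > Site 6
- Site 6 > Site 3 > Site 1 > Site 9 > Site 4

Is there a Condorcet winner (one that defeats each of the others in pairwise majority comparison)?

No

Head-to-head results (7 voters total):
Site 9 vs Site 6: Site 9 wins 4–3.
Site 9 vs Site 1: Site 1 wins 5–2.
Site 9 vs Site 3: Site 3 wins 4–3.
Site 9 vs Site 4: Site 9 wins 5–2.
Site 6 vs Site 1: Site 1 wins 4–3.
Site 6 vs Site 3: Site 3 wins 5–2.
Site 6 vs Site 4: Site 4 wins 4–3.
Site 1 vs Site 3: Site 3 wins 5–2.
Site 1 vs Site 4: Site 4 wins 4–3.
Site 3 vs Site 4: Site 4 wins 4–3.
No candidate beats all others: Site 9 beats Site 4 beats Site 1 beats Site 9, a majority cycle.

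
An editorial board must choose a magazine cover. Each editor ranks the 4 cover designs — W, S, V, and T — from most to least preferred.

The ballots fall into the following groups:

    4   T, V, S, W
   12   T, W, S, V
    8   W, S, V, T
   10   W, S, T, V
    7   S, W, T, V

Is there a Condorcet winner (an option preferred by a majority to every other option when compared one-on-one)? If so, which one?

W

Head-to-head results (41 voters total):
W vs S: W wins 30–11.
W vs V: W wins 37–4.
W vs T: W wins 25–16.
S vs V: S wins 37–4.
S vs T: S wins 25–16.
V vs T: T wins 33–8.
W beats each rival — S (30–11), V (37–4), T (25–16) — so W is the Condorcet winner.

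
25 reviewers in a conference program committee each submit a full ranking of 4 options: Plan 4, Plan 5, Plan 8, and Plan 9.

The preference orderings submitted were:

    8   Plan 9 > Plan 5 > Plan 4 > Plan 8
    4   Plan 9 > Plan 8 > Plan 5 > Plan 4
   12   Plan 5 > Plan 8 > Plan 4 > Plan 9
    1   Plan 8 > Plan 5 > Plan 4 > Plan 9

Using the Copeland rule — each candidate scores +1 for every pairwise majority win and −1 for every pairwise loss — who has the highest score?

Pairwise results:
  Plan 4 vs Plan 5: Plan 5 wins 25–0.
  Plan 4 vs Plan 8: Plan 8 wins 17–8.
  Plan 4 vs Plan 9: Plan 4 wins 13–12.
  Plan 5 vs Plan 8: Plan 5 wins 20–5.
  Plan 5 vs Plan 9: Plan 5 wins 13–12.
  Plan 8 vs Plan 9: Plan 8 wins 13–12.
Copeland scores (wins − losses):
  Plan 4: 1 − 2 = -1
  Plan 5: 3 − 0 = 3
  Plan 8: 2 − 1 = 1
  Plan 9: 0 − 3 = -3
Plan 5 has the best Copeland score.

Plan 5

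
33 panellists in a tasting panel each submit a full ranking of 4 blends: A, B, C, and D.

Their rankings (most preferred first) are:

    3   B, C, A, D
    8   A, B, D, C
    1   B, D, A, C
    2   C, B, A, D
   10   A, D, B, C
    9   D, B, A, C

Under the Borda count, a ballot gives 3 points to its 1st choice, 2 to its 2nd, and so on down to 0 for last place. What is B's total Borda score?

Borda scores:
  A: 3·1 + 8·3 + 1 + 2·1 + 10·3 + 9·1 = 69
  B: 3·3 + 8·2 + 3 + 2·2 + 10·1 + 9·2 = 60
  C: 3·2 + 8·0 + 0 + 2·3 + 10·0 + 9·0 = 12
  D: 3·0 + 8·1 + 2 + 2·0 + 10·2 + 9·3 = 57

60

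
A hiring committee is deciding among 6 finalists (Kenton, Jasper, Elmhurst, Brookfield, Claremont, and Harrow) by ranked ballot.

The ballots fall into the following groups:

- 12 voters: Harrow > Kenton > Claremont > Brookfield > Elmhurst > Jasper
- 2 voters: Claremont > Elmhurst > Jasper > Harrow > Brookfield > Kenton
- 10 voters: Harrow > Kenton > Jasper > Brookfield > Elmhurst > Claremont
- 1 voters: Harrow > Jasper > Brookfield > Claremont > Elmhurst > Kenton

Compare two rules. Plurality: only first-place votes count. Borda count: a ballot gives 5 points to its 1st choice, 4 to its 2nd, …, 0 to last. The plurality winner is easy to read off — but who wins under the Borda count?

Harrow

Plurality first-place counts: Kenton 0, Jasper 0, Elmhurst 0, Brookfield 0, Claremont 2, Harrow 23 → Harrow.
Borda totals: Kenton 88, Jasper 40, Elmhurst 31, Brookfield 49, Claremont 48, Harrow 119 → Harrow.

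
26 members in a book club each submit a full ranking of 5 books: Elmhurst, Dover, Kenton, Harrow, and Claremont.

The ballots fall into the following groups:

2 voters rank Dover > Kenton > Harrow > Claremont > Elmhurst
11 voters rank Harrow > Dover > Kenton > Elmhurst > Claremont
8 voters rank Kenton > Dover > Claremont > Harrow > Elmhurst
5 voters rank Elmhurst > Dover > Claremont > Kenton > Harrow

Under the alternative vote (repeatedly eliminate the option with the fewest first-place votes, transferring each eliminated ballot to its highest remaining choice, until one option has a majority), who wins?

Round 1: Harrow 11, Kenton 8, Elmhurst 5, Dover 2, Claremont 0. Claremont has the fewest and is eliminated.
Round 2: Harrow 11, Kenton 8, Elmhurst 5, Dover 2. Dover has the fewest and is eliminated.
Round 3: Harrow 11, Kenton 10, Elmhurst 5. Elmhurst has the fewest and is eliminated.
Round 4: Kenton 15, Harrow 11. Kenton has a majority.

Kenton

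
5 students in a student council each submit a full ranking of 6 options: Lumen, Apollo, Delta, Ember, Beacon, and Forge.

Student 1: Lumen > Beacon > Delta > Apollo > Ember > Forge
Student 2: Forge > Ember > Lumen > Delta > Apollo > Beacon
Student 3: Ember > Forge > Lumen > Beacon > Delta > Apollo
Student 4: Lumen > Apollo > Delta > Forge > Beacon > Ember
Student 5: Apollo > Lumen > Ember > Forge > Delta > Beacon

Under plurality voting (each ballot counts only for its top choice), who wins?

First-place vote totals:
  Lumen: 2
  Apollo: 1
  Delta: 0
  Ember: 1
  Beacon: 0
  Forge: 1
Lumen has the most first-place votes.

Lumen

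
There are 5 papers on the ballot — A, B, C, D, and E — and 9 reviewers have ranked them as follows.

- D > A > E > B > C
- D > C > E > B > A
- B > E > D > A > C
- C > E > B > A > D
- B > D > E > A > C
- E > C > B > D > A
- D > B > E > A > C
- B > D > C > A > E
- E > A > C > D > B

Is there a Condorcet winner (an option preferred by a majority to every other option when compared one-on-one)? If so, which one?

There is no Condorcet winner

Head-to-head results (9 voters total):
A vs B: B wins 7–2.
A vs C: A wins 5–4.
A vs D: D wins 7–2.
A vs E: E wins 7–2.
B vs C: B wins 5–4.
B vs D: B wins 5–4.
B vs E: E wins 5–4.
C vs D: D wins 6–3.
C vs E: E wins 6–3.
D vs E: D wins 5–4.
No candidate beats all others: B beats D beats E beats B, a majority cycle.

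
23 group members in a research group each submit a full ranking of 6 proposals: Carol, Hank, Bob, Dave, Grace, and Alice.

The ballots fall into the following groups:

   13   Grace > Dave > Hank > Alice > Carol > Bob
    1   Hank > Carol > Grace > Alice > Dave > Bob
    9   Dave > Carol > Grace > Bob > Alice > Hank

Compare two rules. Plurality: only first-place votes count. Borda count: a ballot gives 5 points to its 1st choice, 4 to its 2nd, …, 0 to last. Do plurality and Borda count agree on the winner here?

No

Plurality first-place counts: Carol 0, Hank 1, Bob 0, Dave 9, Grace 13, Alice 0 → Grace.
Borda totals: Carol 53, Hank 44, Bob 18, Dave 98, Grace 95, Alice 37 → Dave.
The two rules disagree: plurality picks Grace, Borda picks Dave.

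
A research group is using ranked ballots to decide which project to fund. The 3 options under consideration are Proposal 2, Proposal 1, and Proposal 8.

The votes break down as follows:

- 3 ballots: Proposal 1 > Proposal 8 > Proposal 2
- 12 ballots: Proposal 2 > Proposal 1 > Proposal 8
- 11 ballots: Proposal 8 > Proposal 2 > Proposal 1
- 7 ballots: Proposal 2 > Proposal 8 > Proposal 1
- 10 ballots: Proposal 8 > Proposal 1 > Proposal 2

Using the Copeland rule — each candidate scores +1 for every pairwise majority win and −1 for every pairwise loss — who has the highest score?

Pairwise results:
  Proposal 2 vs Proposal 1: Proposal 2 wins 30–13.
  Proposal 2 vs Proposal 8: Proposal 8 wins 24–19.
  Proposal 1 vs Proposal 8: Proposal 8 wins 28–15.
Copeland scores (wins − losses):
  Proposal 2: 1 − 1 = 0
  Proposal 1: 0 − 2 = -2
  Proposal 8: 2 − 0 = 2
Proposal 8 has the best Copeland score.

Proposal 8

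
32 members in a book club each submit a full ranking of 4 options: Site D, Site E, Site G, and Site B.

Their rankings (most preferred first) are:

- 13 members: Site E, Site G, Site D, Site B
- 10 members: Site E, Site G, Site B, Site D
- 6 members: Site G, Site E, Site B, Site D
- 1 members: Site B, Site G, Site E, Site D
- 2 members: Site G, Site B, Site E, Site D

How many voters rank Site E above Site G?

Ballots ranking Site E above Site G: 13+10 = 23.
Ballots ranking Site G above Site E: 6+1+2 = 9.
So 23 of 32 voters prefer Site E to Site G.

23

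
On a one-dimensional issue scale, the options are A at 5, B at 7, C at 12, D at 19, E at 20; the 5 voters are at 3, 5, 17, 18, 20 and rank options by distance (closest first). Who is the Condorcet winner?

D

With single-peaked preferences on a line, the Condorcet winner is the candidate closest to the median voter.
The median voter (position 17) is closest to D at 19.
Check: D vs C — voters closer to D: 3 of 5.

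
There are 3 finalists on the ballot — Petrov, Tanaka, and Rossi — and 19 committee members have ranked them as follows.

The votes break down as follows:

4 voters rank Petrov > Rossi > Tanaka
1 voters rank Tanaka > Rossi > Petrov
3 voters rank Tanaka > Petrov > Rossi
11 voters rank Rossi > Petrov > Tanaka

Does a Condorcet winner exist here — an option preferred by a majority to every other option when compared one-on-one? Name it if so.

Rossi

Head-to-head results (19 voters total):
Petrov vs Tanaka: Petrov wins 15–4.
Petrov vs Rossi: Rossi wins 12–7.
Tanaka vs Rossi: Rossi wins 15–4.
Rossi beats each rival — Petrov (12–7), Tanaka (15–4) — so Rossi is the Condorcet winner.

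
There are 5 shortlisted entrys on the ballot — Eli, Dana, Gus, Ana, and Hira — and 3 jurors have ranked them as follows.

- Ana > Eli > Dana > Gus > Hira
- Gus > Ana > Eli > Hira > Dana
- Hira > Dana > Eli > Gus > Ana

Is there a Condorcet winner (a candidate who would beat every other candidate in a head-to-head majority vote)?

No

Head-to-head results (3 voters total):
Eli vs Dana: Eli wins 2–1.
Eli vs Gus: Eli wins 2–1.
Eli vs Ana: Ana wins 2–1.
Eli vs Hira: Eli wins 2–1.
Dana vs Gus: Dana wins 2–1.
Dana vs Ana: Ana wins 2–1.
Dana vs Hira: Hira wins 2–1.
Gus vs Ana: Gus wins 2–1.
Gus vs Hira: Gus wins 2–1.
Ana vs Hira: Ana wins 2–1.
No candidate beats all others: Eli beats Gus beats Ana beats Eli, a majority cycle.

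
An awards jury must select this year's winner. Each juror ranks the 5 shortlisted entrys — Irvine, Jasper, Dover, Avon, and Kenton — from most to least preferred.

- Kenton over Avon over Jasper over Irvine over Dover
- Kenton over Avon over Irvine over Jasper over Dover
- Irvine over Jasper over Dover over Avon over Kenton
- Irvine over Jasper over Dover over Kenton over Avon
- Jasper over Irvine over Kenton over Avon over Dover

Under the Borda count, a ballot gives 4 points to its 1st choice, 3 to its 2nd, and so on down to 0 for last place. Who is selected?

Borda scores:
  Irvine: 1 + 2 + 4 + 4 + 3 = 14
  Jasper: 2 + 1 + 3 + 3 + 4 = 13
  Dover: 0 + 0 + 2 + 2 + 0 = 4
  Avon: 3 + 3 + 1 + 0 + 1 = 8
  Kenton: 4 + 4 + 0 + 1 + 2 = 11
Irvine has the highest total.

Irvine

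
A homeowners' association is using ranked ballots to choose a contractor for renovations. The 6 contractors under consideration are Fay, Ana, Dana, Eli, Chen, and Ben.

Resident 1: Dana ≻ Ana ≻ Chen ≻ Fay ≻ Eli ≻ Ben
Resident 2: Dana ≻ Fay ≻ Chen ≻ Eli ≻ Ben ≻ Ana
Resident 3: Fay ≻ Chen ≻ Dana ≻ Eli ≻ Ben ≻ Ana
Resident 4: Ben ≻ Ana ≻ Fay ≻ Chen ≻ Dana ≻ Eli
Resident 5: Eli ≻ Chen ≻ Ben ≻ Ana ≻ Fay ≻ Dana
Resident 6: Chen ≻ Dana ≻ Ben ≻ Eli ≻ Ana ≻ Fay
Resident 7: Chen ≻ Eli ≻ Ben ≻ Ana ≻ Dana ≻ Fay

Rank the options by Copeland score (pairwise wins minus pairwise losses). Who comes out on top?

Pairwise results:
  Fay vs Ana: Ana wins 5–2.
  Fay vs Dana: Dana wins 4–3.
  Fay vs Eli: Fay wins 4–3.
  Fay vs Chen: Chen wins 4–3.
  Fay vs Ben: Ben wins 4–3.
  Ana vs Dana: Dana wins 4–3.
  Ana vs Eli: Eli wins 5–2.
  Ana vs Chen: Chen wins 5–2.
  Ana vs Ben: Ben wins 6–1.
  Dana vs Eli: Dana wins 5–2.
  Dana vs Chen: Chen wins 5–2.
  Dana vs Ben: Dana wins 4–3.
  Eli vs Chen: Chen wins 6–1.
  Eli vs Ben: Eli wins 5–2.
  Chen vs Ben: Chen wins 6–1.
Copeland scores (wins − losses):
  Fay: 1 − 4 = -3
  Ana: 1 − 4 = -3
  Dana: 4 − 1 = 3
  Eli: 2 − 3 = -1
  Chen: 5 − 0 = 5
  Ben: 2 − 3 = -1
Chen has the best Copeland score.

Chen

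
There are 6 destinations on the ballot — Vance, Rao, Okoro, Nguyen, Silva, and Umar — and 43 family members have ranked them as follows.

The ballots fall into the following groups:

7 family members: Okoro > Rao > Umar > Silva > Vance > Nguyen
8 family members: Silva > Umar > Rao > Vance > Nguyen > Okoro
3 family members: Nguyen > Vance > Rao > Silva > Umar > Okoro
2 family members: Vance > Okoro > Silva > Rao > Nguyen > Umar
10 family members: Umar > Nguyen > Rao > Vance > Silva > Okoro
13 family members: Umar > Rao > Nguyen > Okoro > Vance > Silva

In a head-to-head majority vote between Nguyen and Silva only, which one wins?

Ballots ranking Nguyen above Silva: 3+10+13 = 26.
Ballots ranking Silva above Nguyen: 7+8+2 = 17.
Nguyen wins the head-to-head, 26–17.

Nguyen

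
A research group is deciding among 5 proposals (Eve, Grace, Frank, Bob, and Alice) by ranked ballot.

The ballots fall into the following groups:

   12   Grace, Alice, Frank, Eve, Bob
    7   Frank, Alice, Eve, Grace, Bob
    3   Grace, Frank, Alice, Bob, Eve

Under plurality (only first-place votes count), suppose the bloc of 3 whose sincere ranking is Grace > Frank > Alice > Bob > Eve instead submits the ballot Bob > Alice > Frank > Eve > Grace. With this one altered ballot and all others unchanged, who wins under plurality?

First-place totals with the altered ballot: Eve 0, Grace 12, Frank 7, Bob 3, Alice 0.
The winner is unchanged: still Grace.

Grace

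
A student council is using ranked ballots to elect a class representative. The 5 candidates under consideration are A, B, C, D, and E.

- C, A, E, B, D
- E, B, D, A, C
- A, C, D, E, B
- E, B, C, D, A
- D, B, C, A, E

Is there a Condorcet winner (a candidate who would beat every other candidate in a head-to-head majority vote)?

No

Head-to-head results (5 voters total):
A vs B: B wins 3–2.
A vs C: C wins 3–2.
A vs D: D wins 3–2.
A vs E: A wins 3–2.
B vs C: B wins 3–2.
B vs D: B wins 3–2.
B vs E: E wins 4–1.
C vs D: C wins 3–2.
C vs E: C wins 3–2.
D vs E: E wins 3–2.
No candidate beats all others: A beats E beats B beats A, a majority cycle.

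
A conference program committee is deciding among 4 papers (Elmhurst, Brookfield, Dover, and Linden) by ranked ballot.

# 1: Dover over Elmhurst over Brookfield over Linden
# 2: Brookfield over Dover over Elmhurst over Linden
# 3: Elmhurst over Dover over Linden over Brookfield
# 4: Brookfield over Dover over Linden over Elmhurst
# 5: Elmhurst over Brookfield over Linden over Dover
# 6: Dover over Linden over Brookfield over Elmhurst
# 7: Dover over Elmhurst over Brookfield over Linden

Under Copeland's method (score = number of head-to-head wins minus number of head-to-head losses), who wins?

Dover

Pairwise results:
  Elmhurst vs Brookfield: Elmhurst wins 4–3.
  Elmhurst vs Dover: Dover wins 5–2.
  Elmhurst vs Linden: Elmhurst wins 5–2.
  Brookfield vs Dover: Dover wins 4–3.
  Brookfield vs Linden: Brookfield wins 5–2.
  Dover vs Linden: Dover wins 6–1.
Copeland scores (wins − losses):
  Elmhurst: 2 − 1 = 1
  Brookfield: 1 − 2 = -1
  Dover: 3 − 0 = 3
  Linden: 0 − 3 = -3
Dover has the best Copeland score.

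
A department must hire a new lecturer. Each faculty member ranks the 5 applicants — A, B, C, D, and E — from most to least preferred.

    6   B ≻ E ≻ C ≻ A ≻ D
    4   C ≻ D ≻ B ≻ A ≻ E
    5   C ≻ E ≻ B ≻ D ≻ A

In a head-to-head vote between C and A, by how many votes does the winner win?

15

Ballots ranking C above A: 6+4+5 = 15.
Ballots ranking A above C: 0.
C wins 15–0, a margin of 15.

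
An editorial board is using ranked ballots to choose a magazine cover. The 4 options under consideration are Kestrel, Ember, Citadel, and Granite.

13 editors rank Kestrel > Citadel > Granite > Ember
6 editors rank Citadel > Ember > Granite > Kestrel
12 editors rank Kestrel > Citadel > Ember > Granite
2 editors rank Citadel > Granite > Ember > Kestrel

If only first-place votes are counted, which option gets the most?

First-place vote totals:
  Kestrel: 25
  Ember: 0
  Citadel: 8
  Granite: 0
Kestrel has the most first-place votes.

Kestrel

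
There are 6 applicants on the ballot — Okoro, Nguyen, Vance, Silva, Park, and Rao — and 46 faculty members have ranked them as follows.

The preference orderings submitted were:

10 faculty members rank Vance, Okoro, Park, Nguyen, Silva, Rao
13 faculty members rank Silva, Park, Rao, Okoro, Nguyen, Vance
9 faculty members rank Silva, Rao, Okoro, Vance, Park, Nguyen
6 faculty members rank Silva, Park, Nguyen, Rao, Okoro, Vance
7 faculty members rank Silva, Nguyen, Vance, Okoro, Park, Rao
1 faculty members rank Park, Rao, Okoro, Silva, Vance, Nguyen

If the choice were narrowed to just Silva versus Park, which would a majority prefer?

Ballots ranking Silva above Park: 13+9+6+7 = 35.
Ballots ranking Park above Silva: 10+1 = 11.
Silva wins the head-to-head, 35–11.

Silva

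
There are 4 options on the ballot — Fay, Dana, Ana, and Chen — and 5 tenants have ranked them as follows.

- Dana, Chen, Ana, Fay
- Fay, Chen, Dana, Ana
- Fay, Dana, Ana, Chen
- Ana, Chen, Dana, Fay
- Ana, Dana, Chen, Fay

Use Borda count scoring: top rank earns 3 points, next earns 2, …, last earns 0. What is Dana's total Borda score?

9

Borda scores:
  Fay: 0 + 3 + 3 + 0 + 0 = 6
  Dana: 3 + 1 + 2 + 1 + 2 = 9
  Ana: 1 + 0 + 1 + 3 + 3 = 8
  Chen: 2 + 2 + 0 + 2 + 1 = 7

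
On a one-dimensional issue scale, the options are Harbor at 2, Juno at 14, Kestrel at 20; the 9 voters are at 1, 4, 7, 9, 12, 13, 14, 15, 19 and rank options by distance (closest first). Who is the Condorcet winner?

Juno

With single-peaked preferences on a line, the Condorcet winner is the candidate closest to the median voter.
The median voter (position 12) is closest to Juno at 14.
Check: Juno vs Kestrel — voters closer to Juno: 8 of 9.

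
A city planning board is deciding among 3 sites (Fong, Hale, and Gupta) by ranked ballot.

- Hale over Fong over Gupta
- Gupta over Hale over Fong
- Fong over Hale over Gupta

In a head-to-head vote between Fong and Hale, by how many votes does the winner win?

Ballots ranking Fong above Hale: 1.
Ballots ranking Hale above Fong: 2.
Hale wins 2–1, a margin of 1.

1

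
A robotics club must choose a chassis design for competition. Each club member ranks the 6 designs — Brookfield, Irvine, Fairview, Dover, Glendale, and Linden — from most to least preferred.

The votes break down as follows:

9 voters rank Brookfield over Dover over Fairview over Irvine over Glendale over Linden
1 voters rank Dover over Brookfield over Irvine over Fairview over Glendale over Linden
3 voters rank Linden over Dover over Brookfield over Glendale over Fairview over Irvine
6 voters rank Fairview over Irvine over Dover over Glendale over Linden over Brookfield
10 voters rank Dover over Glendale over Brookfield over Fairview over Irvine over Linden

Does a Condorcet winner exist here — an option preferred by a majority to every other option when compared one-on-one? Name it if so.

Head-to-head results (29 voters total):
Brookfield vs Irvine: Brookfield wins 23–6.
Brookfield vs Fairview: Brookfield wins 23–6.
Brookfield vs Dover: Dover wins 20–9.
Brookfield vs Glendale: Glendale wins 16–13.
Brookfield vs Linden: Brookfield wins 20–9.
Irvine vs Fairview: Fairview wins 28–1.
Irvine vs Dover: Dover wins 23–6.
Irvine vs Glendale: Irvine wins 16–13.
Irvine vs Linden: Irvine wins 26–3.
Fairview vs Dover: Dover wins 23–6.
Fairview vs Glendale: Fairview wins 16–13.
Fairview vs Linden: Fairview wins 26–3.
Dover vs Glendale: Dover wins 29–0.
Dover vs Linden: Dover wins 26–3.
Glendale vs Linden: Glendale wins 26–3.
Dover beats each rival — Brookfield (20–9), Irvine (23–6), Fairview (23–6), Glendale (29–0), Linden (26–3) — so Dover is the Condorcet winner.

Dover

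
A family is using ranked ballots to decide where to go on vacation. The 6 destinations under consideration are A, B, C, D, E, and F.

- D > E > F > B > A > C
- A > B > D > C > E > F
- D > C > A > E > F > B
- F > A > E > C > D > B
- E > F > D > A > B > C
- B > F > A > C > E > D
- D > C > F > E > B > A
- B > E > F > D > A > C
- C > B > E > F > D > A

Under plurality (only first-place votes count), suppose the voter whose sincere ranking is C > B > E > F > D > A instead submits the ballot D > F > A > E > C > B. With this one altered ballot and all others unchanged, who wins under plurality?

D

First-place totals with the altered ballot: A 1, B 2, C 0, D 4, E 1, F 1.
The winner is unchanged: still D.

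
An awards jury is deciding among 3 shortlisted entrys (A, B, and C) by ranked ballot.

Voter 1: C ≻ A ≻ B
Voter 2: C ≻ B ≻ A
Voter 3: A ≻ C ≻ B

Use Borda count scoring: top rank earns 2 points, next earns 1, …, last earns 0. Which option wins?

Borda scores:
  A: 1 + 0 + 2 = 3
  B: 0 + 1 + 0 = 1
  C: 2 + 2 + 1 = 5
C has the highest total.

C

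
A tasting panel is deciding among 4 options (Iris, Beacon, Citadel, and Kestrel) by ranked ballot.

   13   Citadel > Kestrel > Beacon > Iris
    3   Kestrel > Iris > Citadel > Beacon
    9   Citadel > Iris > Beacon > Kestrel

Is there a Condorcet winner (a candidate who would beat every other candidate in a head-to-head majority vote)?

Head-to-head results (25 voters total):
Iris vs Beacon: Beacon wins 13–12.
Iris vs Citadel: Citadel wins 22–3.
Iris vs Kestrel: Kestrel wins 16–9.
Beacon vs Citadel: Citadel wins 25–0.
Beacon vs Kestrel: Kestrel wins 16–9.
Citadel vs Kestrel: Citadel wins 22–3.
Citadel beats each rival — Iris (22–3), Beacon (25–0), Kestrel (22–3) — so Citadel is the Condorcet winner.

Yes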